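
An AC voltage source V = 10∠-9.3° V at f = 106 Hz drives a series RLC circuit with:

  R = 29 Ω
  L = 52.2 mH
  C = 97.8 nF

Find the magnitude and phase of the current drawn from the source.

Step 1 — Angular frequency: ω = 2π·f = 2π·106 = 666 rad/s.
Step 2 — Component impedances:
  R: Z = R = 29 Ω
  L: Z = jωL = j·666·0.0522 = 0 + j34.77 Ω
  C: Z = 1/(jωC) = -j/(ω·C) = 0 - j1.535e+04 Ω
Step 3 — Series combination: Z_total = R + L + C = 29 - j1.532e+04 Ω = 1.532e+04∠-89.9° Ω.
Step 4 — Source phasor: V = 10∠-9.3° V = 9.869 - j1.616 V.
Step 5 — Ohm's law: I = V / Z_total = (9.869 - j1.616) / (29 - j1.532e+04) = 0.0001067 + j0.0006441 A.
Step 6 — Convert to polar: |I| = 0.0006528 A, ∠I = 80.6°.

I = 0.0006528∠80.6° A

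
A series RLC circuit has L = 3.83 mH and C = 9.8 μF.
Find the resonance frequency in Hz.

Step 1 — Resonance condition Im(Z)=0 gives ω₀ = 1/√(LC).
Step 2 — ω₀ = 1/√(0.00383·9.8e-06) = 5162 rad/s.
Step 3 — f₀ = ω₀/(2π) = 821.5 Hz.

f₀ = 821.5 Hz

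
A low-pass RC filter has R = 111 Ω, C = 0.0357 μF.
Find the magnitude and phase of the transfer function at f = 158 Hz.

Step 1 — Angular frequency: ω = 2π·158 = 992.7 rad/s.
Step 2 — Transfer function: H(jω) = 1/(1 + jωRC).
Step 3 — Denominator: 1 + jωRC = 1 + j·992.7·111·3.57e-08 = 1 + j0.003934.
Step 4 — H = 1 - j0.003934.
Step 5 — Magnitude: |H| = 1 (-0.0 dB); phase: φ = -0.2°.

|H| = 1 (-0.0 dB), φ = -0.2°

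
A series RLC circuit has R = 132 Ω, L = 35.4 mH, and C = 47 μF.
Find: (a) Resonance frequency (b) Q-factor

Step 1 — Resonance condition Im(Z)=0 gives ω₀ = 1/√(LC).
Step 2 — ω₀ = 1/√(0.0354·4.7e-05) = 775.3 rad/s.
Step 3 — f₀ = ω₀/(2π) = 123.4 Hz.
Step 4 — Series Q: Q = ω₀L/R = 775.3·0.0354/132 = 0.2079.

(a) f₀ = 123.4 Hz  (b) Q = 0.2079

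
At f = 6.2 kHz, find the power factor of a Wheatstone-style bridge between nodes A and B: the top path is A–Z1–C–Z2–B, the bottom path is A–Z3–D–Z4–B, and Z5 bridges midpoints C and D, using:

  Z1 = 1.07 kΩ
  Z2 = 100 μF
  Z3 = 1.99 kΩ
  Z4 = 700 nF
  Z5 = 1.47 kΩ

Step 1 — Angular frequency: ω = 2π·f = 2π·6200 = 3.896e+04 rad/s.
Step 2 — Component impedances:
  Z1: Z = R = 1070 Ω
  Z2: Z = 1/(jωC) = -j/(ω·C) = 0 - j0.2567 Ω
  Z3: Z = R = 1990 Ω
  Z4: Z = 1/(jωC) = -j/(ω·C) = 0 - j36.67 Ω
  Z5: Z = R = 1470 Ω
Step 3 — Bridge requires nodal analysis (the Z5 bridge couples midpoints C and D, so the two paths cannot be reduced to a simple series/parallel combination). Setting node B to ground and injecting 1 A at node A, the 3-node admittance system at A, C, D solves to V_A = Z_AB = 696 - j4.586 Ω = 696∠-0.4° Ω.
Step 4 — Power factor: PF = cos(φ) = Re(Z)/|Z| = 696/696 = 1.
Step 5 — Type: Im(Z) = -4.586 ⇒ leading (phase φ = -0.4°).

PF = 1 (leading, φ = -0.4°)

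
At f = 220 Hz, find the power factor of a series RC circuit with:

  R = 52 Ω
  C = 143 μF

Step 1 — Angular frequency: ω = 2π·f = 2π·220 = 1382 rad/s.
Step 2 — Component impedances:
  R: Z = R = 52 Ω
  C: Z = 1/(jωC) = -j/(ω·C) = 0 - j5.059 Ω
Step 3 — Series combination: Z_total = R + C = 52 - j5.059 Ω = 52.25∠-5.6° Ω.
Step 4 — Power factor: PF = cos(φ) = Re(Z)/|Z| = 52/52.246 = 0.9953.
Step 5 — Type: Im(Z) = -5.059 ⇒ leading (phase φ = -5.6°).

PF = 0.9953 (leading, φ = -5.6°)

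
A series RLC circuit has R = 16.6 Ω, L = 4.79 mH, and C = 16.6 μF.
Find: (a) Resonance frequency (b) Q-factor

Step 1 — Resonance condition Im(Z)=0 gives ω₀ = 1/√(LC).
Step 2 — ω₀ = 1/√(0.00479·1.66e-05) = 3546 rad/s.
Step 3 — f₀ = ω₀/(2π) = 564.4 Hz.
Step 4 — Series Q: Q = ω₀L/R = 3546·0.00479/16.6 = 1.023.

(a) f₀ = 564.4 Hz  (b) Q = 1.023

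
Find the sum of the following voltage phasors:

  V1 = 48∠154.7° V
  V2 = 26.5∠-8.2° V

Step 1 — Convert each phasor to rectangular form:
  V1 = 48·(cos(154.7°) + j·sin(154.7°)) = -43.4 + j20.51 V
  V2 = 26.5·(cos(-8.2°) + j·sin(-8.2°)) = 26.23 - j3.78 V
Step 2 — Sum components: V_total = -17.17 + j16.73 V.
Step 3 — Convert to polar: |V_total| = 23.97 V, ∠V_total = 135.7°.

V_total = 23.97∠135.7° V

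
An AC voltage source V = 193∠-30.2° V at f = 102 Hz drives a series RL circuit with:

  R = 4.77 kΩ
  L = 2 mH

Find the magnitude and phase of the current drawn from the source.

Step 1 — Angular frequency: ω = 2π·f = 2π·102 = 640.9 rad/s.
Step 2 — Component impedances:
  R: Z = R = 4770 Ω
  L: Z = jωL = j·640.9·0.002 = 0 + j1.282 Ω
Step 3 — Series combination: Z_total = R + L = 4770 + j1.282 Ω = 4770∠0.0° Ω.
Step 4 — Source phasor: V = 193∠-30.2° V = 166.8 - j97.08 V.
Step 5 — Ohm's law: I = V / Z_total = (166.8 - j97.08) / (4770 + j1.282) = 0.03496 - j0.02036 A.
Step 6 — Convert to polar: |I| = 0.04046 A, ∠I = -30.2°.

I = 0.04046∠-30.2° A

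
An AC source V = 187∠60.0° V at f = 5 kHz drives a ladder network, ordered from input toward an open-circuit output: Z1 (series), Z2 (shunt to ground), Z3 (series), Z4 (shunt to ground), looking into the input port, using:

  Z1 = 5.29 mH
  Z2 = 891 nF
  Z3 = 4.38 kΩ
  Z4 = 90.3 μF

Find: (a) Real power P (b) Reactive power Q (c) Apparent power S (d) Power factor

Step 1 — Angular frequency: ω = 2π·f = 2π·5000 = 3.142e+04 rad/s.
Step 2 — Component impedances:
  Z1: Z = jωL = j·3.142e+04·0.00529 = 0 + j166.2 Ω
  Z2: Z = 1/(jωC) = -j/(ω·C) = 0 - j35.73 Ω
  Z3: Z = R = 4380 Ω
  Z4: Z = 1/(jωC) = -j/(ω·C) = 0 - j0.3525 Ω
Step 3 — Ladder network (open output): work backward from the far end, alternating series and parallel combinations. Z_in = 0.2914 + j130.5 Ω = 130.5∠89.9° Ω.
Step 4 — Source phasor: V = 187∠60.0° V = 93.5 + j161.9 V.
Step 5 — Current: I = V / Z = 1.243 - j0.7139 A = 1.433∠-29.9° A.
Step 6 — Complex power: S = V·I* = 0.5986 + j268 VA.
Step 7 — Real power: P = Re(S) = 0.5986 W.
Step 8 — Reactive power: Q = Im(S) = 268 VAR.
Step 9 — Apparent power: |S| = 268 VA.
Step 10 — Power factor: PF = P/|S| = 0.002233 (lagging).

(a) P = 0.5986 W  (b) Q = 268 VAR  (c) S = 268 VA  (d) PF = 0.002233 (lagging)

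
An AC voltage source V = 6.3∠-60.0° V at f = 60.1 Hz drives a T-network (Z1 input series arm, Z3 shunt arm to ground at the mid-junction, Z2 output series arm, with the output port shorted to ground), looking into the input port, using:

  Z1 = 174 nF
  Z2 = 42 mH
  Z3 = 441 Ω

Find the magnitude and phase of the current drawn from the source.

Step 1 — Angular frequency: ω = 2π·f = 2π·60.1 = 377.6 rad/s.
Step 2 — Component impedances:
  Z1: Z = 1/(jωC) = -j/(ω·C) = 0 - j1.522e+04 Ω
  Z2: Z = jωL = j·377.6·0.042 = 0 + j15.86 Ω
  Z3: Z = R = 441 Ω
Step 3 — With the output port shorted to ground, the output series arm Z2 runs from the junction to ground; the shunt arm Z3 also runs from the junction to ground. They appear in parallel: Z3 || Z2 = 0.5696 + j15.84 Ω.
Step 4 — Series with input arm Z1: Z_in = Z1 + (Z3 || Z2) = 0.5696 - j1.52e+04 Ω = 1.52e+04∠-90.0° Ω.
Step 5 — Source phasor: V = 6.3∠-60.0° V = 3.15 - j5.456 V.
Step 6 — Ohm's law: I = V / Z_total = (3.15 - j5.456) / (0.5696 - j1.52e+04) = 0.0003589 + j0.0002072 A.
Step 7 — Convert to polar: |I| = 0.0004144 A, ∠I = 30.0°.

I = 0.0004144∠30.0° A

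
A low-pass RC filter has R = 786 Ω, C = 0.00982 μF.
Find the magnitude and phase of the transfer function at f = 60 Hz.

Step 1 — Angular frequency: ω = 2π·60 = 377 rad/s.
Step 2 — Transfer function: H(jω) = 1/(1 + jωRC).
Step 3 — Denominator: 1 + jωRC = 1 + j·377·786·9.82e-09 = 1 + j0.00291.
Step 4 — H = 1 - j0.00291.
Step 5 — Magnitude: |H| = 1 (-0.0 dB); phase: φ = -0.2°.

|H| = 1 (-0.0 dB), φ = -0.2°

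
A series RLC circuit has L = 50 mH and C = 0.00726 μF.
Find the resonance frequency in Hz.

Step 1 — Resonance condition Im(Z)=0 gives ω₀ = 1/√(LC).
Step 2 — ω₀ = 1/√(0.05·7.26e-09) = 5.249e+04 rad/s.
Step 3 — f₀ = ω₀/(2π) = 8353 Hz.

f₀ = 8353 Hz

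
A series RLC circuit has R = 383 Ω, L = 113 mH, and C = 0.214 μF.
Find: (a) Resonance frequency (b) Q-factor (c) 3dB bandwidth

Step 1 — Resonance: ω₀ = 1/√(LC) = 1/√(0.113·2.14e-07) = 6431 rad/s.
Step 2 — f₀ = ω₀/(2π) = 1023 Hz.
Step 3 — Series Q: Q = ω₀L/R = 6431·0.113/383 = 1.897.
Step 4 — Bandwidth: Δω = ω₀/Q = 3389 rad/s; BW = Δω/(2π) = 539.4 Hz.

(a) f₀ = 1023 Hz  (b) Q = 1.897  (c) BW = 539.4 Hz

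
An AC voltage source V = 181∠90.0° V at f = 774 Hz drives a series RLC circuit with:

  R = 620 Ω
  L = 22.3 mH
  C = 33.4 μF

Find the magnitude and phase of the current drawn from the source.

Step 1 — Angular frequency: ω = 2π·f = 2π·774 = 4863 rad/s.
Step 2 — Component impedances:
  R: Z = R = 620 Ω
  L: Z = jωL = j·4863·0.0223 = 0 + j108.4 Ω
  C: Z = 1/(jωC) = -j/(ω·C) = 0 - j6.156 Ω
Step 3 — Series combination: Z_total = R + L + C = 620 + j102.3 Ω = 628.4∠9.4° Ω.
Step 4 — Source phasor: V = 181∠90.0° V = 0 + j181 V.
Step 5 — Ohm's law: I = V / Z_total = (0 + j181) / (620 + j102.3) = 0.04689 + j0.2842 A.
Step 6 — Convert to polar: |I| = 0.288 A, ∠I = 80.6°.

I = 0.288∠80.6° A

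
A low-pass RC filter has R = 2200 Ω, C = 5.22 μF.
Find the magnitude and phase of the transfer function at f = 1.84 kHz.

Step 1 — Angular frequency: ω = 2π·1840 = 1.156e+04 rad/s.
Step 2 — Transfer function: H(jω) = 1/(1 + jωRC).
Step 3 — Denominator: 1 + jωRC = 1 + j·1.156e+04·2200·5.22e-06 = 1 + j132.8.
Step 4 — H = 5.673e-05 - j0.007532.
Step 5 — Magnitude: |H| = 0.007532 (-42.5 dB); phase: φ = -89.6°.

|H| = 0.007532 (-42.5 dB), φ = -89.6°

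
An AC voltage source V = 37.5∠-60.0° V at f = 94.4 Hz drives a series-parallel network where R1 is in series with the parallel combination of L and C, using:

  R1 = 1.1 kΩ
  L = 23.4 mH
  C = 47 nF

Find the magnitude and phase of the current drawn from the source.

Step 1 — Angular frequency: ω = 2π·f = 2π·94.4 = 593.1 rad/s.
Step 2 — Component impedances:
  R1: Z = R = 1100 Ω
  L: Z = jωL = j·593.1·0.0234 = 0 + j13.88 Ω
  C: Z = 1/(jωC) = -j/(ω·C) = 0 - j3.587e+04 Ω
Step 3 — Parallel branch: L || C = 1/(1/L + 1/C) = 0 + j13.88 Ω.
Step 4 — Series with R1: Z_total = R1 + (L || C) = 1100 + j13.88 Ω = 1100∠0.7° Ω.
Step 5 — Source phasor: V = 37.5∠-60.0° V = 18.75 - j32.48 V.
Step 6 — Ohm's law: I = V / Z_total = (18.75 - j32.48) / (1100 + j13.88) = 0.01667 - j0.02973 A.
Step 7 — Convert to polar: |I| = 0.03409 A, ∠I = -60.7°.

I = 0.03409∠-60.7° A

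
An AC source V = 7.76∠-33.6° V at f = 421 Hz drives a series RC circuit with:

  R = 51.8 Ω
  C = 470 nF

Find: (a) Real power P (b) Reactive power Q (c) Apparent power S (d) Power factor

Step 1 — Angular frequency: ω = 2π·f = 2π·421 = 2645 rad/s.
Step 2 — Component impedances:
  R: Z = R = 51.8 Ω
  C: Z = 1/(jωC) = -j/(ω·C) = 0 - j804.3 Ω
Step 3 — Series combination: Z_total = R + C = 51.8 - j804.3 Ω = 806∠-86.3° Ω.
Step 4 — Source phasor: V = 7.76∠-33.6° V = 6.463 - j4.294 V.
Step 5 — Current: I = V / Z = 0.005832 + j0.00766 A = 0.009628∠52.7° A.
Step 6 — Complex power: S = V·I* = 0.004801 - j0.07456 VA.
Step 7 — Real power: P = Re(S) = 0.004801 W.
Step 8 — Reactive power: Q = Im(S) = -0.07456 VAR.
Step 9 — Apparent power: |S| = 0.07471 VA.
Step 10 — Power factor: PF = P/|S| = 0.06427 (leading).

(a) P = 0.004801 W  (b) Q = -0.07456 VAR  (c) S = 0.07471 VA  (d) PF = 0.06427 (leading)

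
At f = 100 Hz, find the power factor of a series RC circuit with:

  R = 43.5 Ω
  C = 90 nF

Step 1 — Angular frequency: ω = 2π·f = 2π·100 = 628.3 rad/s.
Step 2 — Component impedances:
  R: Z = R = 43.5 Ω
  C: Z = 1/(jωC) = -j/(ω·C) = 0 - j1.768e+04 Ω
Step 3 — Series combination: Z_total = R + C = 43.5 - j1.768e+04 Ω = 1.768e+04∠-89.9° Ω.
Step 4 — Power factor: PF = cos(φ) = Re(Z)/|Z| = 43.5/1.768e+04 = 0.00246.
Step 5 — Type: Im(Z) = -1.768e+04 ⇒ leading (phase φ = -89.9°).

PF = 0.00246 (leading, φ = -89.9°)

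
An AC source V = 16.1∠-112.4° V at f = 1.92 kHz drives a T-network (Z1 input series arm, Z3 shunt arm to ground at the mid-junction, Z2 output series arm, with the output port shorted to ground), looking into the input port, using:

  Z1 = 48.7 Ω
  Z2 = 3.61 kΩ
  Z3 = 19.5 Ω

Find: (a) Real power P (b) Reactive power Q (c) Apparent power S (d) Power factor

Step 1 — Angular frequency: ω = 2π·f = 2π·1920 = 1.206e+04 rad/s.
Step 2 — Component impedances:
  Z1: Z = R = 48.7 Ω
  Z2: Z = R = 3610 Ω
  Z3: Z = R = 19.5 Ω
Step 3 — With the output port shorted to ground, the output series arm Z2 runs from the junction to ground; the shunt arm Z3 also runs from the junction to ground. They appear in parallel: Z3 || Z2 = 19.4 Ω.
Step 4 — Series with input arm Z1: Z_in = Z1 + (Z3 || Z2) = 68.1 Ω = 68.1∠0.0° Ω.
Step 5 — Source phasor: V = 16.1∠-112.4° V = -6.135 - j14.89 V.
Step 6 — Current: I = V / Z = -0.0901 - j0.2186 A = 0.2364∠-112.4° A.
Step 7 — Complex power: S = V·I* = 3.807 VA.
Step 8 — Real power: P = Re(S) = 3.807 W.
Step 9 — Reactive power: Q = Im(S) = 0 VAR.
Step 10 — Apparent power: |S| = 3.807 VA.
Step 11 — Power factor: PF = P/|S| = 1 (unity).

(a) P = 3.807 W  (b) Q = 0 VAR  (c) S = 3.807 VA  (d) PF = 1 (unity)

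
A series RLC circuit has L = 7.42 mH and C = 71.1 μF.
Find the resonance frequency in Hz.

Step 1 — Resonance condition Im(Z)=0 gives ω₀ = 1/√(LC).
Step 2 — ω₀ = 1/√(0.00742·7.11e-05) = 1377 rad/s.
Step 3 — f₀ = ω₀/(2π) = 219.1 Hz.

f₀ = 219.1 Hz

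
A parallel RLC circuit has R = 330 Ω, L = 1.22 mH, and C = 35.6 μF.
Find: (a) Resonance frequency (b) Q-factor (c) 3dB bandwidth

Step 1 — Resonance: ω₀ = 1/√(LC) = 1/√(0.00122·3.56e-05) = 4798 rad/s.
Step 2 — f₀ = ω₀/(2π) = 763.7 Hz.
Step 3 — Parallel Q: Q = R/(ω₀L) = 330/(4798·0.00122) = 56.37.
Step 4 — Bandwidth: Δω = ω₀/Q = 85.12 rad/s; BW = Δω/(2π) = 13.55 Hz.

(a) f₀ = 763.7 Hz  (b) Q = 56.37  (c) BW = 13.55 Hz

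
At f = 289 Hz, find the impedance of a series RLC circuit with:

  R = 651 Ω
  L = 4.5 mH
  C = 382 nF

Step 1 — Angular frequency: ω = 2π·f = 2π·289 = 1816 rad/s.
Step 2 — Component impedances:
  R: Z = R = 651 Ω
  L: Z = jωL = j·1816·0.0045 = 0 + j8.171 Ω
  C: Z = 1/(jωC) = -j/(ω·C) = 0 - j1442 Ω
Step 3 — Series combination: Z_total = R + L + C = 651 - j1433 Ω = 1574∠-65.6° Ω.

Z = 651 - j1433 Ω = 1574∠-65.6° Ω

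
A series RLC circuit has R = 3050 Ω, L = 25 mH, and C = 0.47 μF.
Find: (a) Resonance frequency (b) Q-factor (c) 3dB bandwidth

Step 1 — Resonance: ω₀ = 1/√(LC) = 1/√(0.025·4.7e-07) = 9225 rad/s.
Step 2 — f₀ = ω₀/(2π) = 1468 Hz.
Step 3 — Series Q: Q = ω₀L/R = 9225·0.025/3050 = 0.07562.
Step 4 — Bandwidth: Δω = ω₀/Q = 1.22e+05 rad/s; BW = Δω/(2π) = 1.942e+04 Hz.

(a) f₀ = 1468 Hz  (b) Q = 0.07562  (c) BW = 1.942e+04 Hz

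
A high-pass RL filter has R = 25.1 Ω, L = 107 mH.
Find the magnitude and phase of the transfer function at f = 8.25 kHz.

Step 1 — Angular frequency: ω = 2π·8250 = 5.184e+04 rad/s.
Step 2 — Transfer function: H(jω) = jωL/(R + jωL).
Step 3 — Numerator jωL = j·5546; denominator R + jωL = 25.1 + j5546.
Step 4 — H = 1 + j0.004525.
Step 5 — Magnitude: |H| = 1 (-0.0 dB); phase: φ = 0.3°.

|H| = 1 (-0.0 dB), φ = 0.3°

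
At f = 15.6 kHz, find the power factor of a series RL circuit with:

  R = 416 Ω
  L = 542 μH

Step 1 — Angular frequency: ω = 2π·f = 2π·1.56e+04 = 9.802e+04 rad/s.
Step 2 — Component impedances:
  R: Z = R = 416 Ω
  L: Z = jωL = j·9.802e+04·0.000542 = 0 + j53.13 Ω
Step 3 — Series combination: Z_total = R + L = 416 + j53.13 Ω = 419.4∠7.3° Ω.
Step 4 — Power factor: PF = cos(φ) = Re(Z)/|Z| = 416/419.4 = 0.9919.
Step 5 — Type: Im(Z) = 53.13 ⇒ lagging (phase φ = 7.3°).

PF = 0.9919 (lagging, φ = 7.3°)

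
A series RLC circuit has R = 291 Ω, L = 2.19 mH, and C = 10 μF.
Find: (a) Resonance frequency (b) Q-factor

Step 1 — Resonance condition Im(Z)=0 gives ω₀ = 1/√(LC).
Step 2 — ω₀ = 1/√(0.00219·1e-05) = 6757 rad/s.
Step 3 — f₀ = ω₀/(2π) = 1075 Hz.
Step 4 — Series Q: Q = ω₀L/R = 6757·0.00219/291 = 0.05085.

(a) f₀ = 1075 Hz  (b) Q = 0.05085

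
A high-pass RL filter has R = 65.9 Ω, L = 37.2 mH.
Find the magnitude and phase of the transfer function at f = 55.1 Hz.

Step 1 — Angular frequency: ω = 2π·55.1 = 346.2 rad/s.
Step 2 — Transfer function: H(jω) = jωL/(R + jωL).
Step 3 — Numerator jωL = j·12.88; denominator R + jωL = 65.9 + j12.88.
Step 4 — H = 0.03679 + j0.1882.
Step 5 — Magnitude: |H| = 0.1918 (-14.3 dB); phase: φ = 78.9°.

|H| = 0.1918 (-14.3 dB), φ = 78.9°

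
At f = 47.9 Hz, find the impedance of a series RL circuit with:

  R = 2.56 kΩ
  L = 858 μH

Step 1 — Angular frequency: ω = 2π·f = 2π·47.9 = 301 rad/s.
Step 2 — Component impedances:
  R: Z = R = 2560 Ω
  L: Z = jωL = j·301·0.000858 = 0 + j0.2582 Ω
Step 3 — Series combination: Z_total = R + L = 2560 + j0.2582 Ω = 2560∠0.0° Ω.

Z = 2560 + j0.2582 Ω = 2560∠0.0° Ω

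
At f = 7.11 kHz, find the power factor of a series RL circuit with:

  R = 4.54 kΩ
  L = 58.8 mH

Step 1 — Angular frequency: ω = 2π·f = 2π·7110 = 4.467e+04 rad/s.
Step 2 — Component impedances:
  R: Z = R = 4540 Ω
  L: Z = jωL = j·4.467e+04·0.0588 = 0 + j2627 Ω
Step 3 — Series combination: Z_total = R + L = 4540 + j2627 Ω = 5245∠30.1° Ω.
Step 4 — Power factor: PF = cos(φ) = Re(Z)/|Z| = 4540/5245 = 0.8656.
Step 5 — Type: Im(Z) = 2627 ⇒ lagging (phase φ = 30.1°).

PF = 0.8656 (lagging, φ = 30.1°)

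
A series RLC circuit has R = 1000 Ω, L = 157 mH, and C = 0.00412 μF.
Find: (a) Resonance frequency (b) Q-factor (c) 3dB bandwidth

Step 1 — Resonance condition Im(Z)=0 gives ω₀ = 1/√(LC).
Step 2 — ω₀ = 1/√(0.157·4.12e-09) = 3.932e+04 rad/s.
Step 3 — f₀ = ω₀/(2π) = 6258 Hz.
Step 4 — Series Q: Q = ω₀L/R = 3.932e+04·0.157/1000 = 6.173.
Step 5 — 3dB bandwidth: Δω = ω₀/Q = 6369 rad/s; BW = Δω/(2π) = 1014 Hz.

(a) f₀ = 6258 Hz  (b) Q = 6.173  (c) BW = 1014 Hz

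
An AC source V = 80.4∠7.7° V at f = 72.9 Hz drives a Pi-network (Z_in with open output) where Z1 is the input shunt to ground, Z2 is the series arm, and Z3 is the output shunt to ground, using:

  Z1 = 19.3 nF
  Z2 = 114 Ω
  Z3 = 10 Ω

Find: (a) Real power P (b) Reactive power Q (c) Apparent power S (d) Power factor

Step 1 — Angular frequency: ω = 2π·f = 2π·72.9 = 458 rad/s.
Step 2 — Component impedances:
  Z1: Z = 1/(jωC) = -j/(ω·C) = 0 - j1.131e+05 Ω
  Z2: Z = R = 114 Ω
  Z3: Z = R = 10 Ω
Step 3 — With open output, the series arm Z2 and the output shunt Z3 appear in series to ground: Z2 + Z3 = 124 Ω.
Step 4 — Parallel with input shunt Z1: Z_in = Z1 || (Z2 + Z3) = 124 - j0.1359 Ω = 124∠-0.1° Ω.
Step 5 — Source phasor: V = 80.4∠7.7° V = 79.68 + j10.77 V.
Step 6 — Current: I = V / Z = 0.6424 + j0.08758 A = 0.6484∠7.8° A.
Step 7 — Complex power: S = V·I* = 52.13 - j0.05714 VA.
Step 8 — Real power: P = Re(S) = 52.13 W.
Step 9 — Reactive power: Q = Im(S) = -0.05714 VAR.
Step 10 — Apparent power: |S| = 52.13 VA.
Step 11 — Power factor: PF = P/|S| = 1 (leading).

(a) P = 52.13 W  (b) Q = -0.05714 VAR  (c) S = 52.13 VA  (d) PF = 1 (leading)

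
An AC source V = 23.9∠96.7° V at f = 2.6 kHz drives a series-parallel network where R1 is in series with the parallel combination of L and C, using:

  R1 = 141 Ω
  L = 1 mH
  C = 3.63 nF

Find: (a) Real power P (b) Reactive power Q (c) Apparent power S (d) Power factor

Step 1 — Angular frequency: ω = 2π·f = 2π·2600 = 1.634e+04 rad/s.
Step 2 — Component impedances:
  R1: Z = R = 141 Ω
  L: Z = jωL = j·1.634e+04·0.001 = 0 + j16.34 Ω
  C: Z = 1/(jωC) = -j/(ω·C) = 0 - j1.686e+04 Ω
Step 3 — Parallel branch: L || C = 1/(1/L + 1/C) = 0 + j16.35 Ω.
Step 4 — Series with R1: Z_total = R1 + (L || C) = 141 + j16.35 Ω = 141.9∠6.6° Ω.
Step 5 — Source phasor: V = 23.9∠96.7° V = -2.788 + j23.74 V.
Step 6 — Current: I = V / Z = -0.0002493 + j0.1684 A = 0.1684∠90.1° A.
Step 7 — Complex power: S = V·I* = 3.997 + j0.4636 VA.
Step 8 — Real power: P = Re(S) = 3.997 W.
Step 9 — Reactive power: Q = Im(S) = 0.4636 VAR.
Step 10 — Apparent power: |S| = 4.024 VA.
Step 11 — Power factor: PF = P/|S| = 0.9933 (lagging).

(a) P = 3.997 W  (b) Q = 0.4636 VAR  (c) S = 4.024 VA  (d) PF = 0.9933 (lagging)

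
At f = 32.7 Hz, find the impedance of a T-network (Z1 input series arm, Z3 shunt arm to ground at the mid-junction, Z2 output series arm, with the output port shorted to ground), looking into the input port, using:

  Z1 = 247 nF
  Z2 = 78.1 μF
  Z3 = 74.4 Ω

Step 1 — Angular frequency: ω = 2π·f = 2π·32.7 = 205.5 rad/s.
Step 2 — Component impedances:
  Z1: Z = 1/(jωC) = -j/(ω·C) = 0 - j1.97e+04 Ω
  Z2: Z = 1/(jωC) = -j/(ω·C) = 0 - j62.32 Ω
  Z3: Z = R = 74.4 Ω
Step 3 — With the output port shorted to ground, the output series arm Z2 runs from the junction to ground; the shunt arm Z3 also runs from the junction to ground. They appear in parallel: Z3 || Z2 = 30.68 - j36.62 Ω.
Step 4 — Series with input arm Z1: Z_in = Z1 + (Z3 || Z2) = 30.68 - j1.974e+04 Ω = 1.974e+04∠-89.9° Ω.

Z = 30.68 - j1.974e+04 Ω = 1.974e+04∠-89.9° Ω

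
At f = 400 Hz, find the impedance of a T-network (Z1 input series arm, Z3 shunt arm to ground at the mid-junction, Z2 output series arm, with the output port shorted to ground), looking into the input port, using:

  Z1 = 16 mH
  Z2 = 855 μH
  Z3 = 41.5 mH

Step 1 — Angular frequency: ω = 2π·f = 2π·400 = 2513 rad/s.
Step 2 — Component impedances:
  Z1: Z = jωL = j·2513·0.016 = 0 + j40.21 Ω
  Z2: Z = jωL = j·2513·0.000855 = 0 + j2.149 Ω
  Z3: Z = jωL = j·2513·0.0415 = 0 + j104.3 Ω
Step 3 — With the output port shorted to ground, the output series arm Z2 runs from the junction to ground; the shunt arm Z3 also runs from the junction to ground. They appear in parallel: Z3 || Z2 = 0 + j2.105 Ω.
Step 4 — Series with input arm Z1: Z_in = Z1 + (Z3 || Z2) = 0 + j42.32 Ω = 42.32∠90.0° Ω.

Z = 0 + j42.32 Ω = 42.32∠90.0° Ω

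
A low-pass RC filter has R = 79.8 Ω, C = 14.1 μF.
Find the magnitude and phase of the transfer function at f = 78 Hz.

Step 1 — Angular frequency: ω = 2π·78 = 490.1 rad/s.
Step 2 — Transfer function: H(jω) = 1/(1 + jωRC).
Step 3 — Denominator: 1 + jωRC = 1 + j·490.1·79.8·1.41e-05 = 1 + j0.5514.
Step 4 — H = 0.7668 - j0.4229.
Step 5 — Magnitude: |H| = 0.8757 (-1.2 dB); phase: φ = -28.9°.

|H| = 0.8757 (-1.2 dB), φ = -28.9°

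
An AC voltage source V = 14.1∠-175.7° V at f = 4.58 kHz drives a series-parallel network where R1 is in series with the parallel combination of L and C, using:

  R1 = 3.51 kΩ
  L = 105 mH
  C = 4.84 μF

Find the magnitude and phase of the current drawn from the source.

Step 1 — Angular frequency: ω = 2π·f = 2π·4580 = 2.878e+04 rad/s.
Step 2 — Component impedances:
  R1: Z = R = 3510 Ω
  L: Z = jωL = j·2.878e+04·0.105 = 0 + j3022 Ω
  C: Z = 1/(jωC) = -j/(ω·C) = 0 - j7.18 Ω
Step 3 — Parallel branch: L || C = 1/(1/L + 1/C) = 0 - j7.197 Ω.
Step 4 — Series with R1: Z_total = R1 + (L || C) = 3510 - j7.197 Ω = 3510∠-0.1° Ω.
Step 5 — Source phasor: V = 14.1∠-175.7° V = -14.06 - j1.057 V.
Step 6 — Ohm's law: I = V / Z_total = (-14.06 - j1.057) / (3510 - j7.197) = -0.004005 - j0.0003094 A.
Step 7 — Convert to polar: |I| = 0.004017 A, ∠I = -175.6°.

I = 0.004017∠-175.6° A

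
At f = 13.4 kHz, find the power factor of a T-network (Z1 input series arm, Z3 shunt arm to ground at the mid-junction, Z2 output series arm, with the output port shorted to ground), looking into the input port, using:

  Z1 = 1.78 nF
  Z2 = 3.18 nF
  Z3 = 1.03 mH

Step 1 — Angular frequency: ω = 2π·f = 2π·1.34e+04 = 8.419e+04 rad/s.
Step 2 — Component impedances:
  Z1: Z = 1/(jωC) = -j/(ω·C) = 0 - j6673 Ω
  Z2: Z = 1/(jωC) = -j/(ω·C) = 0 - j3735 Ω
  Z3: Z = jωL = j·8.419e+04·0.00103 = 0 + j86.72 Ω
Step 3 — With the output port shorted to ground, the output series arm Z2 runs from the junction to ground; the shunt arm Z3 also runs from the junction to ground. They appear in parallel: Z3 || Z2 = 0 + j88.78 Ω.
Step 4 — Series with input arm Z1: Z_in = Z1 + (Z3 || Z2) = 0 - j6584 Ω = 6584∠-90.0° Ω.
Step 5 — Power factor: PF = cos(φ) = Re(Z)/|Z| = 0/6584 = 0.
Step 6 — Type: Im(Z) = -6584 ⇒ leading (phase φ = -90.0°).

PF = 0 (leading, φ = -90.0°)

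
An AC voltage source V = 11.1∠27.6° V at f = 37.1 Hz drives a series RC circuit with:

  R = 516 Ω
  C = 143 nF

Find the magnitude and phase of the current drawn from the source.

Step 1 — Angular frequency: ω = 2π·f = 2π·37.1 = 233.1 rad/s.
Step 2 — Component impedances:
  R: Z = R = 516 Ω
  C: Z = 1/(jωC) = -j/(ω·C) = 0 - j3e+04 Ω
Step 3 — Series combination: Z_total = R + C = 516 - j3e+04 Ω = 3e+04∠-89.0° Ω.
Step 4 — Source phasor: V = 11.1∠27.6° V = 9.837 + j5.143 V.
Step 5 — Ohm's law: I = V / Z_total = (9.837 + j5.143) / (516 - j3e+04) = -0.0001657 + j0.0003308 A.
Step 6 — Convert to polar: |I| = 0.00037 A, ∠I = 116.6°.

I = 0.00037∠116.6° A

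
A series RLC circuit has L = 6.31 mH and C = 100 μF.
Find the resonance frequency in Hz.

Step 1 — Resonance condition Im(Z)=0 gives ω₀ = 1/√(LC).
Step 2 — ω₀ = 1/√(0.00631·0.0001) = 1259 rad/s.
Step 3 — f₀ = ω₀/(2π) = 200.4 Hz.

f₀ = 200.4 Hz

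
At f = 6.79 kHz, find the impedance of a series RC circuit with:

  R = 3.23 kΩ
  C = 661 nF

Step 1 — Angular frequency: ω = 2π·f = 2π·6790 = 4.266e+04 rad/s.
Step 2 — Component impedances:
  R: Z = R = 3230 Ω
  C: Z = 1/(jωC) = -j/(ω·C) = 0 - j35.46 Ω
Step 3 — Series combination: Z_total = R + C = 3230 - j35.46 Ω = 3230∠-0.6° Ω.

Z = 3230 - j35.46 Ω = 3230∠-0.6° Ω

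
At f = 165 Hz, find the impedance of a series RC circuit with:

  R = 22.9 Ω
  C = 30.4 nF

Step 1 — Angular frequency: ω = 2π·f = 2π·165 = 1037 rad/s.
Step 2 — Component impedances:
  R: Z = R = 22.9 Ω
  C: Z = 1/(jωC) = -j/(ω·C) = 0 - j3.173e+04 Ω
Step 3 — Series combination: Z_total = R + C = 22.9 - j3.173e+04 Ω = 3.173e+04∠-90.0° Ω.

Z = 22.9 - j3.173e+04 Ω = 3.173e+04∠-90.0° Ω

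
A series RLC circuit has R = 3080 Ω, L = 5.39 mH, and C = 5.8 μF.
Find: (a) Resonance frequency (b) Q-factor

Step 1 — Resonance condition Im(Z)=0 gives ω₀ = 1/√(LC).
Step 2 — ω₀ = 1/√(0.00539·5.8e-06) = 5656 rad/s.
Step 3 — f₀ = ω₀/(2π) = 900.1 Hz.
Step 4 — Series Q: Q = ω₀L/R = 5656·0.00539/3080 = 0.009898.

(a) f₀ = 900.1 Hz  (b) Q = 0.009898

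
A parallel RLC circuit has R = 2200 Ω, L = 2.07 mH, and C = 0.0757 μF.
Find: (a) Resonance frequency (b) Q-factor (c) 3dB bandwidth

Step 1 — Resonance: ω₀ = 1/√(LC) = 1/√(0.00207·7.57e-08) = 7.989e+04 rad/s.
Step 2 — f₀ = ω₀/(2π) = 1.271e+04 Hz.
Step 3 — Parallel Q: Q = R/(ω₀L) = 2200/(7.989e+04·0.00207) = 13.3.
Step 4 — Bandwidth: Δω = ω₀/Q = 6005 rad/s; BW = Δω/(2π) = 955.7 Hz.

(a) f₀ = 1.271e+04 Hz  (b) Q = 13.3  (c) BW = 955.7 Hz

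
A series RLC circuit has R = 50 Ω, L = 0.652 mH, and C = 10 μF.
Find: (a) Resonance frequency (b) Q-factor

Step 1 — Resonance condition Im(Z)=0 gives ω₀ = 1/√(LC).
Step 2 — ω₀ = 1/√(0.000652·1e-05) = 1.238e+04 rad/s.
Step 3 — f₀ = ω₀/(2π) = 1971 Hz.
Step 4 — Series Q: Q = ω₀L/R = 1.238e+04·0.000652/50 = 0.1615.

(a) f₀ = 1971 Hz  (b) Q = 0.1615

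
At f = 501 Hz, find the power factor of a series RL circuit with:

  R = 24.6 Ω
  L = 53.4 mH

Step 1 — Angular frequency: ω = 2π·f = 2π·501 = 3148 rad/s.
Step 2 — Component impedances:
  R: Z = R = 24.6 Ω
  L: Z = jωL = j·3148·0.0534 = 0 + j168.1 Ω
Step 3 — Series combination: Z_total = R + L = 24.6 + j168.1 Ω = 169.9∠81.7° Ω.
Step 4 — Power factor: PF = cos(φ) = Re(Z)/|Z| = 24.6/169.9 = 0.1448.
Step 5 — Type: Im(Z) = 168.1 ⇒ lagging (phase φ = 81.7°).

PF = 0.1448 (lagging, φ = 81.7°)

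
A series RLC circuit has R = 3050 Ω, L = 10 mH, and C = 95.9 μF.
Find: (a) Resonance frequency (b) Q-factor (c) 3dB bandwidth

Step 1 — Resonance: ω₀ = 1/√(LC) = 1/√(0.01·9.59e-05) = 1021 rad/s.
Step 2 — f₀ = ω₀/(2π) = 162.5 Hz.
Step 3 — Series Q: Q = ω₀L/R = 1021·0.01/3050 = 0.003348.
Step 4 — Bandwidth: Δω = ω₀/Q = 3.05e+05 rad/s; BW = Δω/(2π) = 4.854e+04 Hz.

(a) f₀ = 162.5 Hz  (b) Q = 0.003348  (c) BW = 4.854e+04 Hz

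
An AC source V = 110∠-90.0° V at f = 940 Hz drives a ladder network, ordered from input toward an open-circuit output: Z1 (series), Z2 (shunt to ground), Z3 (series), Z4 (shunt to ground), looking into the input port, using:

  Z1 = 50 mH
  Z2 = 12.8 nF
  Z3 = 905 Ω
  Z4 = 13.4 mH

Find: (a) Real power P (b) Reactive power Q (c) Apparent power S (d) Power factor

Step 1 — Angular frequency: ω = 2π·f = 2π·940 = 5906 rad/s.
Step 2 — Component impedances:
  Z1: Z = jωL = j·5906·0.05 = 0 + j295.3 Ω
  Z2: Z = 1/(jωC) = -j/(ω·C) = 0 - j1.323e+04 Ω
  Z3: Z = R = 905 Ω
  Z4: Z = jωL = j·5906·0.0134 = 0 + j79.14 Ω
Step 3 — Ladder network (open output): work backward from the far end, alternating series and parallel combinations. Z_in = 911.6 + j312.2 Ω = 963.6∠18.9° Ω.
Step 4 — Source phasor: V = 110∠-90.0° V = 0 - j110 V.
Step 5 — Current: I = V / Z = -0.03699 - j0.108 A = 0.1142∠-108.9° A.
Step 6 — Complex power: S = V·I* = 11.88 + j4.068 VA.
Step 7 — Real power: P = Re(S) = 11.88 W.
Step 8 — Reactive power: Q = Im(S) = 4.068 VAR.
Step 9 — Apparent power: |S| = 12.56 VA.
Step 10 — Power factor: PF = P/|S| = 0.9461 (lagging).

(a) P = 11.88 W  (b) Q = 4.068 VAR  (c) S = 12.56 VA  (d) PF = 0.9461 (lagging)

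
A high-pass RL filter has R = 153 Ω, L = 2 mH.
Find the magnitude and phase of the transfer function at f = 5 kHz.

Step 1 — Angular frequency: ω = 2π·5000 = 3.142e+04 rad/s.
Step 2 — Transfer function: H(jω) = jωL/(R + jωL).
Step 3 — Numerator jωL = j·62.83; denominator R + jωL = 153 + j62.83.
Step 4 — H = 0.1443 + j0.3514.
Step 5 — Magnitude: |H| = 0.3799 (-8.4 dB); phase: φ = 67.7°.

|H| = 0.3799 (-8.4 dB), φ = 67.7°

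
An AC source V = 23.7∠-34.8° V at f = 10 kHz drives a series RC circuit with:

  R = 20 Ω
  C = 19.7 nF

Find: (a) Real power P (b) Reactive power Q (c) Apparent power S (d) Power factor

Step 1 — Angular frequency: ω = 2π·f = 2π·1e+04 = 6.283e+04 rad/s.
Step 2 — Component impedances:
  R: Z = R = 20 Ω
  C: Z = 1/(jωC) = -j/(ω·C) = 0 - j807.9 Ω
Step 3 — Series combination: Z_total = R + C = 20 - j807.9 Ω = 808.1∠-88.6° Ω.
Step 4 — Source phasor: V = 23.7∠-34.8° V = 19.46 - j13.53 V.
Step 5 — Current: I = V / Z = 0.01733 + j0.02366 A = 0.02933∠53.8° A.
Step 6 — Complex power: S = V·I* = 0.0172 - j0.6948 VA.
Step 7 — Real power: P = Re(S) = 0.0172 W.
Step 8 — Reactive power: Q = Im(S) = -0.6948 VAR.
Step 9 — Apparent power: |S| = 0.695 VA.
Step 10 — Power factor: PF = P/|S| = 0.02475 (leading).

(a) P = 0.0172 W  (b) Q = -0.6948 VAR  (c) S = 0.695 VA  (d) PF = 0.02475 (leading)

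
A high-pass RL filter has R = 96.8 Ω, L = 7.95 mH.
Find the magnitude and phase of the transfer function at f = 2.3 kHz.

Step 1 — Angular frequency: ω = 2π·2300 = 1.445e+04 rad/s.
Step 2 — Transfer function: H(jω) = jωL/(R + jωL).
Step 3 — Numerator jωL = j·114.9; denominator R + jωL = 96.8 + j114.9.
Step 4 — H = 0.5848 + j0.4928.
Step 5 — Magnitude: |H| = 0.7647 (-2.3 dB); phase: φ = 40.1°.

|H| = 0.7647 (-2.3 dB), φ = 40.1°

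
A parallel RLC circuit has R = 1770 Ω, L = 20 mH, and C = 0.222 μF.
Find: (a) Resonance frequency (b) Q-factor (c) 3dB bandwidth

Step 1 — Resonance: ω₀ = 1/√(LC) = 1/√(0.02·2.22e-07) = 1.501e+04 rad/s.
Step 2 — f₀ = ω₀/(2π) = 2389 Hz.
Step 3 — Parallel Q: Q = R/(ω₀L) = 1770/(1.501e+04·0.02) = 5.897.
Step 4 — Bandwidth: Δω = ω₀/Q = 2545 rad/s; BW = Δω/(2π) = 405 Hz.

(a) f₀ = 2389 Hz  (b) Q = 5.897  (c) BW = 405 Hz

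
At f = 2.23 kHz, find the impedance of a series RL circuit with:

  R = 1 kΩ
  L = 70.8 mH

Step 1 — Angular frequency: ω = 2π·f = 2π·2230 = 1.401e+04 rad/s.
Step 2 — Component impedances:
  R: Z = R = 1000 Ω
  L: Z = jωL = j·1.401e+04·0.0708 = 0 + j992 Ω
Step 3 — Series combination: Z_total = R + L = 1000 + j992 Ω = 1409∠44.8° Ω.

Z = 1000 + j992 Ω = 1409∠44.8° Ω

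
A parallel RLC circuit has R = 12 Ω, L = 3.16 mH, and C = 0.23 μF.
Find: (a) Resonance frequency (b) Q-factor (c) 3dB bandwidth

Step 1 — Resonance: ω₀ = 1/√(LC) = 1/√(0.00316·2.3e-07) = 3.709e+04 rad/s.
Step 2 — f₀ = ω₀/(2π) = 5904 Hz.
Step 3 — Parallel Q: Q = R/(ω₀L) = 12/(3.709e+04·0.00316) = 0.1024.
Step 4 — Bandwidth: Δω = ω₀/Q = 3.623e+05 rad/s; BW = Δω/(2π) = 5.766e+04 Hz.

(a) f₀ = 5904 Hz  (b) Q = 0.1024  (c) BW = 5.766e+04 Hz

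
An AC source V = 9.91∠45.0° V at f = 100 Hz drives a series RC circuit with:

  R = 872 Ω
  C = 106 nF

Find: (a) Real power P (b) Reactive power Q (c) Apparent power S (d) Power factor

Step 1 — Angular frequency: ω = 2π·f = 2π·100 = 628.3 rad/s.
Step 2 — Component impedances:
  R: Z = R = 872 Ω
  C: Z = 1/(jωC) = -j/(ω·C) = 0 - j1.501e+04 Ω
Step 3 — Series combination: Z_total = R + C = 872 - j1.501e+04 Ω = 1.504e+04∠-86.7° Ω.
Step 4 — Source phasor: V = 9.91∠45.0° V = 7.007 + j7.007 V.
Step 5 — Current: I = V / Z = -0.0004381 + j0.0004922 A = 0.0006589∠131.7° A.
Step 6 — Complex power: S = V·I* = 0.0003786 - j0.006519 VA.
Step 7 — Real power: P = Re(S) = 0.0003786 W.
Step 8 — Reactive power: Q = Im(S) = -0.006519 VAR.
Step 9 — Apparent power: |S| = 0.00653 VA.
Step 10 — Power factor: PF = P/|S| = 0.05798 (leading).

(a) P = 0.0003786 W  (b) Q = -0.006519 VAR  (c) S = 0.00653 VA  (d) PF = 0.05798 (leading)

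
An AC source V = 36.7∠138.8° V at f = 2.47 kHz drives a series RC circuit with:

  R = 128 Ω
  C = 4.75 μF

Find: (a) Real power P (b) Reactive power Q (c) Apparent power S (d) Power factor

Step 1 — Angular frequency: ω = 2π·f = 2π·2470 = 1.552e+04 rad/s.
Step 2 — Component impedances:
  R: Z = R = 128 Ω
  C: Z = 1/(jωC) = -j/(ω·C) = 0 - j13.57 Ω
Step 3 — Series combination: Z_total = R + C = 128 - j13.57 Ω = 128.7∠-6.0° Ω.
Step 4 — Source phasor: V = 36.7∠138.8° V = -27.61 + j24.17 V.
Step 5 — Current: I = V / Z = -0.2331 + j0.1642 A = 0.2851∠144.8° A.
Step 6 — Complex power: S = V·I* = 10.41 - j1.103 VA.
Step 7 — Real power: P = Re(S) = 10.41 W.
Step 8 — Reactive power: Q = Im(S) = -1.103 VAR.
Step 9 — Apparent power: |S| = 10.46 VA.
Step 10 — Power factor: PF = P/|S| = 0.9944 (leading).

(a) P = 10.41 W  (b) Q = -1.103 VAR  (c) S = 10.46 VA  (d) PF = 0.9944 (leading)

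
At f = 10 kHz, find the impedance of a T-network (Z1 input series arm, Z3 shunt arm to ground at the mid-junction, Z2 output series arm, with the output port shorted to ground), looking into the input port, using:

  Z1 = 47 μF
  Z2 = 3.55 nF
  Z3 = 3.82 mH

Step 1 — Angular frequency: ω = 2π·f = 2π·1e+04 = 6.283e+04 rad/s.
Step 2 — Component impedances:
  Z1: Z = 1/(jωC) = -j/(ω·C) = 0 - j0.3386 Ω
  Z2: Z = 1/(jωC) = -j/(ω·C) = 0 - j4483 Ω
  Z3: Z = jωL = j·6.283e+04·0.00382 = 0 + j240 Ω
Step 3 — With the output port shorted to ground, the output series arm Z2 runs from the junction to ground; the shunt arm Z3 also runs from the junction to ground. They appear in parallel: Z3 || Z2 = 0 + j253.6 Ω.
Step 4 — Series with input arm Z1: Z_in = Z1 + (Z3 || Z2) = 0 + j253.3 Ω = 253.3∠90.0° Ω.

Z = 0 + j253.3 Ω = 253.3∠90.0° Ω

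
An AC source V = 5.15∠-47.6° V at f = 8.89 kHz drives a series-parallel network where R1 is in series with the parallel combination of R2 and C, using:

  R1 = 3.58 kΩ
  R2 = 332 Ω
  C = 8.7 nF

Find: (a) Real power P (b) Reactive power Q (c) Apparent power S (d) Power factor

Step 1 — Angular frequency: ω = 2π·f = 2π·8890 = 5.586e+04 rad/s.
Step 2 — Component impedances:
  R1: Z = R = 3580 Ω
  R2: Z = R = 332 Ω
  C: Z = 1/(jωC) = -j/(ω·C) = 0 - j2058 Ω
Step 3 — Parallel branch: R2 || C = 1/(1/R2 + 1/C) = 323.6 - j52.21 Ω.
Step 4 — Series with R1: Z_total = R1 + (R2 || C) = 3904 - j52.21 Ω = 3904∠-0.8° Ω.
Step 5 — Source phasor: V = 5.15∠-47.6° V = 3.473 - j3.803 V.
Step 6 — Current: I = V / Z = 0.0009025 - j0.0009622 A = 0.001319∠-46.8° A.
Step 7 — Complex power: S = V·I* = 0.006793 - j9.085e-05 VA.
Step 8 — Real power: P = Re(S) = 0.006793 W.
Step 9 — Reactive power: Q = Im(S) = -9.085e-05 VAR.
Step 10 — Apparent power: |S| = 0.006794 VA.
Step 11 — Power factor: PF = P/|S| = 0.9999 (leading).

(a) P = 0.006793 W  (b) Q = -9.085e-05 VAR  (c) S = 0.006794 VA  (d) PF = 0.9999 (leading)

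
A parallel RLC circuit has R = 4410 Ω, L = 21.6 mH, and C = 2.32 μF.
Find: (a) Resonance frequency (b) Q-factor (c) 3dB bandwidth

Step 1 — Resonance: ω₀ = 1/√(LC) = 1/√(0.0216·2.32e-06) = 4467 rad/s.
Step 2 — f₀ = ω₀/(2π) = 711 Hz.
Step 3 — Parallel Q: Q = R/(ω₀L) = 4410/(4467·0.0216) = 45.7.
Step 4 — Bandwidth: Δω = ω₀/Q = 97.74 rad/s; BW = Δω/(2π) = 15.56 Hz.

(a) f₀ = 711 Hz  (b) Q = 45.7  (c) BW = 15.56 Hz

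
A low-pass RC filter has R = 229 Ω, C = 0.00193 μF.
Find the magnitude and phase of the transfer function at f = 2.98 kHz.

Step 1 — Angular frequency: ω = 2π·2980 = 1.872e+04 rad/s.
Step 2 — Transfer function: H(jω) = 1/(1 + jωRC).
Step 3 — Denominator: 1 + jωRC = 1 + j·1.872e+04·229·1.93e-09 = 1 + j0.008275.
Step 4 — H = 0.9999 - j0.008275.
Step 5 — Magnitude: |H| = 1 (-0.0 dB); phase: φ = -0.5°.

|H| = 1 (-0.0 dB), φ = -0.5°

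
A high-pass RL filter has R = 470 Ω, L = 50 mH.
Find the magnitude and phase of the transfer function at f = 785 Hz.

Step 1 — Angular frequency: ω = 2π·785 = 4932 rad/s.
Step 2 — Transfer function: H(jω) = jωL/(R + jωL).
Step 3 — Numerator jωL = j·246.6; denominator R + jωL = 470 + j246.6.
Step 4 — H = 0.2159 + j0.4114.
Step 5 — Magnitude: |H| = 0.4646 (-6.7 dB); phase: φ = 62.3°.

|H| = 0.4646 (-6.7 dB), φ = 62.3°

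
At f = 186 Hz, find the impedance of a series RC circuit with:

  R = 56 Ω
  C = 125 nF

Step 1 — Angular frequency: ω = 2π·f = 2π·186 = 1169 rad/s.
Step 2 — Component impedances:
  R: Z = R = 56 Ω
  C: Z = 1/(jωC) = -j/(ω·C) = 0 - j6845 Ω
Step 3 — Series combination: Z_total = R + C = 56 - j6845 Ω = 6846∠-89.5° Ω.

Z = 56 - j6845 Ω = 6846∠-89.5° Ω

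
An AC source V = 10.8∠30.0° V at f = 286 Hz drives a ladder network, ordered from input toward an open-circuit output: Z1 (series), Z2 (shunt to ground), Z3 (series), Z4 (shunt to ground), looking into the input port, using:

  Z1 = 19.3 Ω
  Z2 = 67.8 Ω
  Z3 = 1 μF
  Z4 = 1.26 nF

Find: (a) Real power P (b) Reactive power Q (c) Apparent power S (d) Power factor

Step 1 — Angular frequency: ω = 2π·f = 2π·286 = 1797 rad/s.
Step 2 — Component impedances:
  Z1: Z = R = 19.3 Ω
  Z2: Z = R = 67.8 Ω
  Z3: Z = 1/(jωC) = -j/(ω·C) = 0 - j556.5 Ω
  Z4: Z = 1/(jωC) = -j/(ω·C) = 0 - j4.417e+05 Ω
Step 3 — Ladder network (open output): work backward from the far end, alternating series and parallel combinations. Z_in = 87.1 - j0.0104 Ω = 87.1∠-0.0° Ω.
Step 4 — Source phasor: V = 10.8∠30.0° V = 9.353 + j5.4 V.
Step 5 — Current: I = V / Z = 0.1074 + j0.06201 A = 0.124∠30.0° A.
Step 6 — Complex power: S = V·I* = 1.339 - j0.0001598 VA.
Step 7 — Real power: P = Re(S) = 1.339 W.
Step 8 — Reactive power: Q = Im(S) = -0.0001598 VAR.
Step 9 — Apparent power: |S| = 1.339 VA.
Step 10 — Power factor: PF = P/|S| = 1 (leading).

(a) P = 1.339 W  (b) Q = -0.0001598 VAR  (c) S = 1.339 VA  (d) PF = 1 (leading)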